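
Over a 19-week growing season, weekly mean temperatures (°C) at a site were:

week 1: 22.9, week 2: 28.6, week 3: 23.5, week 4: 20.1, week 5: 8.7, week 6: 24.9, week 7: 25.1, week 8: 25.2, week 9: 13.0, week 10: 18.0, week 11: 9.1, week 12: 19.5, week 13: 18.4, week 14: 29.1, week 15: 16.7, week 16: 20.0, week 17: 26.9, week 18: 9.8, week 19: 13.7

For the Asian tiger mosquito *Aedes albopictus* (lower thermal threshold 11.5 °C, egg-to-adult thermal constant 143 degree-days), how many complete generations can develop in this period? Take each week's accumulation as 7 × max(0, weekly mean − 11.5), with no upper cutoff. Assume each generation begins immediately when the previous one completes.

7 generations

Weekly DD (7 × max(0, T̄ − 11.5)): 79.8, 119.7, 84.0, 60.2, 0.0, 93.8, 95.2, 95.9, 10.5, 45.5, 0.0, 56.0, 48.3, 123.2, 36.4, 59.5, 107.8, 0.0, 15.4.
Season total = 1131.2 DD.
Complete generations = ⌊1131.2 / 143⌋ = 7.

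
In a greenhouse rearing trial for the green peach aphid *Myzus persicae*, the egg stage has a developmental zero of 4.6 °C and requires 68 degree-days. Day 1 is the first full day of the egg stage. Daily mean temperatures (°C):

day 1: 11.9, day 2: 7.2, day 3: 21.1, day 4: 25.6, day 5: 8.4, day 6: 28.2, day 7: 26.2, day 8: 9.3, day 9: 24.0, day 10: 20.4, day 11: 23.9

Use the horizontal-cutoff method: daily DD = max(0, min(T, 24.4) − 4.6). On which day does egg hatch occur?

Daily DD above 4.6 °C (capped at 19.8): 7.3, 2.6, 16.5, 19.8, 3.8, 19.8, 19.8, 4.7, 19.4, 15.8, 19.3.
Cumulative: 7.3, 9.9, 26.4, 46.2, 50.0, 69.8, 89.6, 94.3, 113.7, 129.5, 148.8.
The total first reaches 68 DD on day 6.

day 6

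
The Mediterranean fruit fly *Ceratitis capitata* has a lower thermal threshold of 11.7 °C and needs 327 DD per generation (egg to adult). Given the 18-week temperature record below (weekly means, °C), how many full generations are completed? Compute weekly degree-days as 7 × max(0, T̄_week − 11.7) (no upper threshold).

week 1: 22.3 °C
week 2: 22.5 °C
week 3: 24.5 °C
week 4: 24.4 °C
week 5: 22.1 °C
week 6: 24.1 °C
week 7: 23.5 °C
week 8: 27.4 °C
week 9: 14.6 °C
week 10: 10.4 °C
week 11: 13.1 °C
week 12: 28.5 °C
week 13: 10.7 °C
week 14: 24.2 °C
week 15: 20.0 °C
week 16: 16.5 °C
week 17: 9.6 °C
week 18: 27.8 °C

3 generations

Weekly DD (7 × max(0, T̄ − 11.7)): 74.2, 75.6, 89.6, 88.9, 72.8, 86.8, 82.6, 109.9, 20.3, 0.0, 9.8, 117.6, 0.0, 87.5, 58.1, 33.6, 0.0, 112.7.
Season total = 1120.0 DD.
Complete generations = ⌊1120.0 / 327⌋ = 3.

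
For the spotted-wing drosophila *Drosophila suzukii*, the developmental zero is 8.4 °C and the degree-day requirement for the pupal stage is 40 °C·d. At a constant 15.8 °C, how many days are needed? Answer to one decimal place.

Daily accumulation = 15.8 − 8.4 = 7.4 DD/day.
Duration = 40 / 7.4 = 5.405 ≈ 5.4 days.

5.4 days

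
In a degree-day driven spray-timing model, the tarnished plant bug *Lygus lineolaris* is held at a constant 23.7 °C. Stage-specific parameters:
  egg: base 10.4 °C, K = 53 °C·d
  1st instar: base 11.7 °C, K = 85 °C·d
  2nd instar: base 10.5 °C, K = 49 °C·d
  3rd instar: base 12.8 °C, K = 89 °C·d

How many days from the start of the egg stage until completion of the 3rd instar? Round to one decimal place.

egg: 53 / (23.7 − 10.4) = 53 / 13.3 = 3.985 d.
1st instar: 85 / (23.7 − 11.7) = 85 / 12.0 = 7.083 d.
2nd instar: 49 / (23.7 − 10.5) = 49 / 13.2 = 3.712 d.
3rd instar: 89 / (23.7 − 12.8) = 89 / 10.9 = 8.165 d.
Sum = 22.946 ≈ 22.9 days.

22.9 days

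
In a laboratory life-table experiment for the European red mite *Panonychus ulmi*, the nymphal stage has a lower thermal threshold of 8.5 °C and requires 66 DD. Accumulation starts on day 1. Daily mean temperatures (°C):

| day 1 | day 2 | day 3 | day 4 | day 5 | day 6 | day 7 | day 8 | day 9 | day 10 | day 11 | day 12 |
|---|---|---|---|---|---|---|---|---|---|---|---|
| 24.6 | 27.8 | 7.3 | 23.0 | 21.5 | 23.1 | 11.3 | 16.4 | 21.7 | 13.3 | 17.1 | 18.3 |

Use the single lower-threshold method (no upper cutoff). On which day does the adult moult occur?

Daily DD above 8.5 °C: 16.1, 19.3, 0.0, 14.5, 13.0, 14.6, 2.8, 7.9, 13.2, 4.8, 8.6, 9.8.
Cumulative: 16.1, 35.4, 35.4, 49.9, 62.9, 77.5, 80.3, 88.2, 101.4, 106.2, 114.8, 124.6.
The total first reaches 66 DD on day 6.

day 6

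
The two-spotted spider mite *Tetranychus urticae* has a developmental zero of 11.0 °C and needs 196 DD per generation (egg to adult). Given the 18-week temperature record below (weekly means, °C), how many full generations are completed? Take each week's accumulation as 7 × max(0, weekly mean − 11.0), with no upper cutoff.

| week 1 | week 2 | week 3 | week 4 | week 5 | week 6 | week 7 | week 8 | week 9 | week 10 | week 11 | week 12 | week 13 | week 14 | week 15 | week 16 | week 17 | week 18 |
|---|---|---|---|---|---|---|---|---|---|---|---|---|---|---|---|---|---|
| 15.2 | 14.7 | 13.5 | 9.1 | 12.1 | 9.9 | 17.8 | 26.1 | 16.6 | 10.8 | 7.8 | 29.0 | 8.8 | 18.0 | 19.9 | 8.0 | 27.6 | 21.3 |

3 generations

Weekly DD (7 × max(0, T̄ − 11.0)): 29.4, 25.9, 17.5, 0.0, 7.7, 0.0, 47.6, 105.7, 39.2, 0.0, 0.0, 126.0, 0.0, 49.0, 62.3, 0.0, 116.2, 72.1.
Season total = 698.6 DD.
Complete generations = ⌊698.6 / 196⌋ = 3.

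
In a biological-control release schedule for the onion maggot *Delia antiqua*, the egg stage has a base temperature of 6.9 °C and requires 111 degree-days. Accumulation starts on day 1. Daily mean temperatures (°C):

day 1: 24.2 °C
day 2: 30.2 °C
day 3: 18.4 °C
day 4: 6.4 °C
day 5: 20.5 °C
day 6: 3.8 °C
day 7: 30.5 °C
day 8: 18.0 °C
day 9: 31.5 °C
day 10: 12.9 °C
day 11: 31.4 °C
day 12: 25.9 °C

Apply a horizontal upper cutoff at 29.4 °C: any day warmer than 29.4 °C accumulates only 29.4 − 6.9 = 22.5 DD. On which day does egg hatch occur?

day 9

Daily DD above 6.9 °C (capped at 22.5): 17.3, 22.5, 11.5, 0.0, 13.6, 0.0, 22.5, 11.1, 22.5, 6.0, 22.5, 19.0.
Cumulative: 17.3, 39.8, 51.3, 51.3, 64.9, 64.9, 87.4, 98.5, 121.0, 127.0, 149.5, 168.5.
The total first reaches 111 DD on day 9.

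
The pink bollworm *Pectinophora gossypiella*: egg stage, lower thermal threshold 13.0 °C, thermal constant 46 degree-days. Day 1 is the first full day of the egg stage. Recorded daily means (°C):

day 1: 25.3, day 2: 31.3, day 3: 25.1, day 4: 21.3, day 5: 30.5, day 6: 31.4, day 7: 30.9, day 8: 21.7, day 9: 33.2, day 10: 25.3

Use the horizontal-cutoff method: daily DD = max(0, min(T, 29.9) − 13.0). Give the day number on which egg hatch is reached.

day 4

Daily DD above 13.0 °C (capped at 16.9): 12.3, 16.9, 12.1, 8.3, 16.9, 16.9, 16.9, 8.7, 16.9, 12.3.
Cumulative: 12.3, 29.2, 41.3, 49.6, 66.5, 83.4, 100.3, 109.0, 125.9, 138.2.
The total first reaches 46 DD on day 4.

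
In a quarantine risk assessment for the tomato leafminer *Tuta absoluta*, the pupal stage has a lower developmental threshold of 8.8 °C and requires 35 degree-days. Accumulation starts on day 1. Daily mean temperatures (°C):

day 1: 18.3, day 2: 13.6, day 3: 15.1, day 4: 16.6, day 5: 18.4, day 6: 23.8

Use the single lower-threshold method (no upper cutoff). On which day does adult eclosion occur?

Daily DD above 8.8 °C: 9.5, 4.8, 6.3, 7.8, 9.6, 15.0.
Cumulative: 9.5, 14.3, 20.6, 28.4, 38.0, 53.0.
The total first reaches 35 DD on day 5.

day 5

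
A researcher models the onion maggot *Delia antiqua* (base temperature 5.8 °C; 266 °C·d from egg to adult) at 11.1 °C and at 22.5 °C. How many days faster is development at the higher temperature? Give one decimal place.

At 11.1 °C: 266 / (11.1 − 5.8) = 266 / 5.3 = 50.189 d.
At 22.5 °C: 266 / (22.5 − 5.8) = 266 / 16.7 = 15.928 d.
Difference = |50.189 − 15.928| = 34.261 ≈ 34.3 days.

34.3 days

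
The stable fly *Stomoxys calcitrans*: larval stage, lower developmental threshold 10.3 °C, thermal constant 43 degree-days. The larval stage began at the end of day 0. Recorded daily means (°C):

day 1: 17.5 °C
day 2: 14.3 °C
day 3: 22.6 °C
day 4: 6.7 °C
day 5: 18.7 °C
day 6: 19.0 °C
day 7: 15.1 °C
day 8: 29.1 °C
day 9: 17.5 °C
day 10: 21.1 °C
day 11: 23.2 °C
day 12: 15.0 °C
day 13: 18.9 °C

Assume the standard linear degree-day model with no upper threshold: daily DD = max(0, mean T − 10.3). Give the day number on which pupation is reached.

Daily DD above 10.3 °C: 7.2, 4.0, 12.3, 0.0, 8.4, 8.7, 4.8, 18.8, 7.2, 10.8, 12.9, 4.7, 8.6.
Cumulative: 7.2, 11.2, 23.5, 23.5, 31.9, 40.6, 45.4, 64.2, 71.4, 82.2, 95.1, 99.8, 108.4.
The total first reaches 43 DD on day 7.

day 7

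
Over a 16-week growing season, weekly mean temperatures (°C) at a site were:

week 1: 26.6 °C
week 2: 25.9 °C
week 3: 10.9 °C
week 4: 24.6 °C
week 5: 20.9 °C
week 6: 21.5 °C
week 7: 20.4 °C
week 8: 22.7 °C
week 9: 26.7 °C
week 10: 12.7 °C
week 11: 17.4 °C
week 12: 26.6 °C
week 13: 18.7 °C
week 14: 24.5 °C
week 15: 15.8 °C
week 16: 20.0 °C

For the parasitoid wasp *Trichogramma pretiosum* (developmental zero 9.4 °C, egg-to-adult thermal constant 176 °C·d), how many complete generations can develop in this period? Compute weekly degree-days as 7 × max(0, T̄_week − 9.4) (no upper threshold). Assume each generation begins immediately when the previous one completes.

Weekly DD (7 × max(0, T̄ − 9.4)): 120.4, 115.5, 10.5, 106.4, 80.5, 84.7, 77.0, 93.1, 121.1, 23.1, 56.0, 120.4, 65.1, 105.7, 44.8, 74.2.
Season total = 1298.5 DD.
Complete generations = ⌊1298.5 / 176⌋ = 7.

7 generations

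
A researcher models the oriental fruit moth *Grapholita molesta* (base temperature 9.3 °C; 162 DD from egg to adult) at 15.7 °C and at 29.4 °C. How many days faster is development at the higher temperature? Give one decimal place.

17.3 days

At 15.7 °C: 162 / (15.7 − 9.3) = 162 / 6.4 = 25.313 d.
At 29.4 °C: 162 / (29.4 − 9.3) = 162 / 20.1 = 8.060 d.
Difference = |25.313 − 8.060| = 17.253 ≈ 17.3 days.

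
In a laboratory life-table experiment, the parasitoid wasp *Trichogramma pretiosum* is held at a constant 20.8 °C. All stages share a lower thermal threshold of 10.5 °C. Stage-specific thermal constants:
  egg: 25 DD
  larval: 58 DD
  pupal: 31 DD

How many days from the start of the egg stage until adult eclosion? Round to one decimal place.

11.1 days

Daily accumulation at 20.8 °C = 20.8 − 10.5 = 10.3 DD/day.
Total K = 25 + 58 + 31 = 114 DD.
Total duration = 114 / 10.3 = 11.068 ≈ 11.1 days.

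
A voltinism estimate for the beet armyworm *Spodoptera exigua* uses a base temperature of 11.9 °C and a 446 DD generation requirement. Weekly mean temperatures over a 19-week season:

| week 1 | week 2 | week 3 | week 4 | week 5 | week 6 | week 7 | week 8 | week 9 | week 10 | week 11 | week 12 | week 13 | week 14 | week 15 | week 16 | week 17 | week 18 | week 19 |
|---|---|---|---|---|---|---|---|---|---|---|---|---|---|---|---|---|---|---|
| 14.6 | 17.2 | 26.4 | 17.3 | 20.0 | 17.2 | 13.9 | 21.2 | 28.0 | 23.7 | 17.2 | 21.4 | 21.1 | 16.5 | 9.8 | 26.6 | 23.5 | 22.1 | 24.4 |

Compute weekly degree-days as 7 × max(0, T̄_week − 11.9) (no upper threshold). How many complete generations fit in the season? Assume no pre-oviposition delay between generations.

2 generations

Weekly DD (7 × max(0, T̄ − 11.9)): 18.9, 37.1, 101.5, 37.8, 56.7, 37.1, 14.0, 65.1, 112.7, 82.6, 37.1, 66.5, 64.4, 32.2, 0.0, 102.9, 81.2, 71.4, 87.5.
Season total = 1106.7 DD.
Complete generations = ⌊1106.7 / 446⌋ = 2.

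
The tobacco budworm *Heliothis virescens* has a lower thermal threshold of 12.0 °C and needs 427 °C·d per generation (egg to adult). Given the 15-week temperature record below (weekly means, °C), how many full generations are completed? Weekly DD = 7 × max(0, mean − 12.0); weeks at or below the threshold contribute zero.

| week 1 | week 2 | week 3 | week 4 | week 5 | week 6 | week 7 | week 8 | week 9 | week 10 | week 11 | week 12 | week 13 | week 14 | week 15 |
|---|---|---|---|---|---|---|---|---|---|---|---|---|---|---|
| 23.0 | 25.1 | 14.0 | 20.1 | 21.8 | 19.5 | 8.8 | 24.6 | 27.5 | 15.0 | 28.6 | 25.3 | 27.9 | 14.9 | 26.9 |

2 generations

Weekly DD (7 × max(0, T̄ − 12.0)): 77.0, 91.7, 14.0, 56.7, 68.6, 52.5, 0.0, 88.2, 108.5, 21.0, 116.2, 93.1, 111.3, 20.3, 104.3.
Season total = 1023.4 DD.
Complete generations = ⌊1023.4 / 427⌋ = 2.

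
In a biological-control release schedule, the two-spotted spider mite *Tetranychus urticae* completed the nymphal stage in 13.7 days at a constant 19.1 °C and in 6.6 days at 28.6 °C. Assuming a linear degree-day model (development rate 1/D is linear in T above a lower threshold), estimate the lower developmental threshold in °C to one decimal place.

Equal thermal constants: D₁(T₁ − T_b) = D₂(T₂ − T_b).
13.7·(19.1 − T_b) = 6.6·(28.6 − T_b)
T_b = (13.7·19.1 − 6.6·28.6) / (13.7 − 6.6) = 72.91 / 7.1 = 10.269 °C ≈ 10.3 °C.

10.3 °C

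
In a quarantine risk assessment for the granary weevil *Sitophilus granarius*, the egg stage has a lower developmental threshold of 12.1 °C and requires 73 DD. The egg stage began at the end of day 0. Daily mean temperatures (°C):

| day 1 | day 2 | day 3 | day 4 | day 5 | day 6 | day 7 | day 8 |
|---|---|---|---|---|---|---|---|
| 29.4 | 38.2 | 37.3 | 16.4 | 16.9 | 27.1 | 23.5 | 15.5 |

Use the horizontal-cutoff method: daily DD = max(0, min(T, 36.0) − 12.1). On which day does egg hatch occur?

Daily DD above 12.1 °C (capped at 23.9): 17.3, 23.9, 23.9, 4.3, 4.8, 15.0, 11.4, 3.4.
Cumulative: 17.3, 41.2, 65.1, 69.4, 74.2, 89.2, 100.6, 104.0.
The total first reaches 73 DD on day 5.

day 5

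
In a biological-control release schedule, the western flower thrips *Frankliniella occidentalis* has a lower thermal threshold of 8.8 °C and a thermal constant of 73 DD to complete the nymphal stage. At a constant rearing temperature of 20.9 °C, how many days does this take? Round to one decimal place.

Daily accumulation = 20.9 − 8.8 = 12.1 DD/day.
Duration = 73 / 12.1 = 6.033 ≈ 6.0 days.

6.0 days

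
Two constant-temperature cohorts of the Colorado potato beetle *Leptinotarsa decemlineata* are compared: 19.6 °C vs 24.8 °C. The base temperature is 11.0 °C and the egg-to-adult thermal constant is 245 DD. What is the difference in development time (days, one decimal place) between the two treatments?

At 19.6 °C: 245 / (19.6 − 11.0) = 245 / 8.6 = 28.488 d.
At 24.8 °C: 245 / (24.8 − 11.0) = 245 / 13.8 = 17.754 d.
Difference = |28.488 − 17.754| = 10.735 ≈ 10.7 days.

10.7 days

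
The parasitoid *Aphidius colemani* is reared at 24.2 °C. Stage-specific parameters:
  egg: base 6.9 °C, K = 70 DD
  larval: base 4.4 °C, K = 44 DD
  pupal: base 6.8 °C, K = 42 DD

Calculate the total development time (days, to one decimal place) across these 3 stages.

8.7 days

egg: 70 / (24.2 − 6.9) = 70 / 17.3 = 4.046 d.
larval: 44 / (24.2 − 4.4) = 44 / 19.8 = 2.222 d.
pupal: 42 / (24.2 − 6.8) = 42 / 17.4 = 2.414 d.
Sum = 8.682 ≈ 8.7 days.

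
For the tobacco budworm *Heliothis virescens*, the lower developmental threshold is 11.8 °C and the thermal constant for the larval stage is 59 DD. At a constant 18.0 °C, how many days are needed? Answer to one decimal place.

Daily accumulation = 18.0 − 11.8 = 6.2 DD/day.
Duration = 59 / 6.2 = 9.516 ≈ 9.5 days.

9.5 days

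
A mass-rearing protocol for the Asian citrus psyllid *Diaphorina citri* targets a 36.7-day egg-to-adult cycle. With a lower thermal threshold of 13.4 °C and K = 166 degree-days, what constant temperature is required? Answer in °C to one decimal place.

17.9 °C

Required daily accumulation = 166 / 36.7 = 4.523 DD/day.
T = T_base + 4.523 = 13.4 + 4.523 = 17.923 ≈ 17.9 °C.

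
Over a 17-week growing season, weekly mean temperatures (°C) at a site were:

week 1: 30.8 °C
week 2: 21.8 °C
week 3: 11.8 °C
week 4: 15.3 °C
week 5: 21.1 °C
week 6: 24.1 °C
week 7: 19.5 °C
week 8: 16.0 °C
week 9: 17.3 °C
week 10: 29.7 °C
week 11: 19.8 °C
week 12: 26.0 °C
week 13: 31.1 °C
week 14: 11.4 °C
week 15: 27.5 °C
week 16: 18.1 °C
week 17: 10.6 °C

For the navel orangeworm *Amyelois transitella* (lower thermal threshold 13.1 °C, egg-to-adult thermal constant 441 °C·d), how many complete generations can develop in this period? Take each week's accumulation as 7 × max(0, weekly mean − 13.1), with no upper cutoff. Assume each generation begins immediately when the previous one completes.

2 generations

Weekly DD (7 × max(0, T̄ − 13.1)): 123.9, 60.9, 0.0, 15.4, 56.0, 77.0, 44.8, 20.3, 29.4, 116.2, 46.9, 90.3, 126.0, 0.0, 100.8, 35.0, 0.0.
Season total = 942.9 DD.
Complete generations = ⌊942.9 / 441⌋ = 2.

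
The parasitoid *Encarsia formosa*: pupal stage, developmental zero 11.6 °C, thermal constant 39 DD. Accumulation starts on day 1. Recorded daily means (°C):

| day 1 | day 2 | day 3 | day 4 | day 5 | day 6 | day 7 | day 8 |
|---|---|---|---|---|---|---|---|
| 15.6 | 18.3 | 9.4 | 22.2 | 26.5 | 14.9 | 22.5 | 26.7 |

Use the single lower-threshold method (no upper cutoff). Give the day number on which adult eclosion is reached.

day 6

Daily DD above 11.6 °C: 4.0, 6.7, 0.0, 10.6, 14.9, 3.3, 10.9, 15.1.
Cumulative: 4.0, 10.7, 10.7, 21.3, 36.2, 39.5, 50.4, 65.5.
The total first reaches 39 DD on day 6.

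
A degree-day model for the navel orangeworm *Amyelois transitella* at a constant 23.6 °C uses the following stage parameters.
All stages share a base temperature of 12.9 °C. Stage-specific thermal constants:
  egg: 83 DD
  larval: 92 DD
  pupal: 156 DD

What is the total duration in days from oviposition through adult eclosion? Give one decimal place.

30.9 days

Daily accumulation at 23.6 °C = 23.6 − 12.9 = 10.7 DD/day.
Total K = 83 + 92 + 156 = 331 DD.
Total duration = 331 / 10.7 = 30.935 ≈ 30.9 days.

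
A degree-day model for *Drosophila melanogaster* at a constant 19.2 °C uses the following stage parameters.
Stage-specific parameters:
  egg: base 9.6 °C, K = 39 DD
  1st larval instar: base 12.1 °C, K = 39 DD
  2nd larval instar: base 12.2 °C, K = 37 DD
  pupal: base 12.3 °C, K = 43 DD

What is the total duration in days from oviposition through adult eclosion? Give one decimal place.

egg: 39 / (19.2 − 9.6) = 39 / 9.6 = 4.062 d.
1st larval instar: 39 / (19.2 − 12.1) = 39 / 7.1 = 5.493 d.
2nd larval instar: 37 / (19.2 − 12.2) = 37 / 7.0 = 5.286 d.
pupal: 43 / (19.2 − 12.3) = 43 / 6.9 = 6.232 d.
Sum = 21.073 ≈ 21.1 days.

21.1 days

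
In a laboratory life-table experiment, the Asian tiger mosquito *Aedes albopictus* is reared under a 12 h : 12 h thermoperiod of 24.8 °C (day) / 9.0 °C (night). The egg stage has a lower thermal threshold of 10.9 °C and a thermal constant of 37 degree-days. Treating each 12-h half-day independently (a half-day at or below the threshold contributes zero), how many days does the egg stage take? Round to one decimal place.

5.3 days

Day half: max(0, 24.8 − 10.9) × 0.5 = 13.9 × 0.5 = 6.95 DD.
Night half: max(0, 9.0 − 10.9) × 0.5 = 0.0 × 0.5 = 0.00 DD.
Per 24 h: 6.95 DD/day.
Duration = 37 / 6.95 = 5.324 ≈ 5.3 days.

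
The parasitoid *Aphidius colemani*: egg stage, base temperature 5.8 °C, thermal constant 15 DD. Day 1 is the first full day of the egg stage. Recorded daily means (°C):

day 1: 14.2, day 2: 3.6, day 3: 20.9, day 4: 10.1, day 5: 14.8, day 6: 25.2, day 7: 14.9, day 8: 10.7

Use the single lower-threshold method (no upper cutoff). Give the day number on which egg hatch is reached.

Daily DD above 5.8 °C: 8.4, 0.0, 15.1, 4.3, 9.0, 19.4, 9.1, 4.9.
Cumulative: 8.4, 8.4, 23.5, 27.8, 36.8, 56.2, 65.3, 70.2.
The total first reaches 15 DD on day 3.

day 3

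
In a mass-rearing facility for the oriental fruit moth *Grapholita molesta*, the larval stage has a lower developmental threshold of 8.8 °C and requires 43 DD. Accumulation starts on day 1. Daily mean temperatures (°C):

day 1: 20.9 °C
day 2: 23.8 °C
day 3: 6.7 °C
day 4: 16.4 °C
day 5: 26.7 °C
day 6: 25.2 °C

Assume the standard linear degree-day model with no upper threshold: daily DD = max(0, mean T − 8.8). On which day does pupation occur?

day 5

Daily DD above 8.8 °C: 12.1, 15.0, 0.0, 7.6, 17.9, 16.4.
Cumulative: 12.1, 27.1, 27.1, 34.7, 52.6, 69.0.
The total first reaches 43 DD on day 5.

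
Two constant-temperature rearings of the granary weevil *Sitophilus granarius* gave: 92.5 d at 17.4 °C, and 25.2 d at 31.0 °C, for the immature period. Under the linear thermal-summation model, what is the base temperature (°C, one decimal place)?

12.3 °C

Equal thermal constants: D₁(T₁ − T_b) = D₂(T₂ − T_b).
92.5·(17.4 − T_b) = 25.2·(31.0 − T_b)
T_b = (92.5·17.4 − 25.2·31.0) / (92.5 − 25.2) = 828.30 / 67.3 = 12.308 °C ≈ 12.3 °C.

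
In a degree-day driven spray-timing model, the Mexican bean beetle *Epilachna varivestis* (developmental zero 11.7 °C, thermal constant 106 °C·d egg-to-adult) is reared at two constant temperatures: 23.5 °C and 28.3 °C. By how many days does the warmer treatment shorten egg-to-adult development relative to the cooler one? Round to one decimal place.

2.6 days

At 23.5 °C: 106 / (23.5 − 11.7) = 106 / 11.8 = 8.983 d.
At 28.3 °C: 106 / (28.3 − 11.7) = 106 / 16.6 = 6.386 d.
Difference = |8.983 − 6.386| = 2.598 ≈ 2.6 days.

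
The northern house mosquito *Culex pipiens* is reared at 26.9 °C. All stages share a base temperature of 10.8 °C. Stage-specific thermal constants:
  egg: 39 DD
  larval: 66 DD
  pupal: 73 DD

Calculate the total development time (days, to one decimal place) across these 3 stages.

Daily accumulation at 26.9 °C = 26.9 − 10.8 = 16.1 DD/day.
Total K = 39 + 66 + 73 = 178 DD.
Total duration = 178 / 16.1 = 11.056 ≈ 11.1 days.

11.1 days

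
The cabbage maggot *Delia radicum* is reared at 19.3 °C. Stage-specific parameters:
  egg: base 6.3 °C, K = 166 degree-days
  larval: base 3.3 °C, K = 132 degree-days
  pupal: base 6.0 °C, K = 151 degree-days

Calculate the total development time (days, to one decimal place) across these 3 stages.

32.4 days

egg: 166 / (19.3 − 6.3) = 166 / 13.0 = 12.769 d.
larval: 132 / (19.3 − 3.3) = 132 / 16.0 = 8.250 d.
pupal: 151 / (19.3 − 6.0) = 151 / 13.3 = 11.353 d.
Sum = 32.373 ≈ 32.4 days.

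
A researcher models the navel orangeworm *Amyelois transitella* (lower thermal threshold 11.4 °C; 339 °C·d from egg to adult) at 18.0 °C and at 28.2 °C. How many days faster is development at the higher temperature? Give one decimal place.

31.2 days

At 18.0 °C: 339 / (18.0 − 11.4) = 339 / 6.6 = 51.364 d.
At 28.2 °C: 339 / (28.2 − 11.4) = 339 / 16.8 = 20.179 d.
Difference = |51.364 − 20.179| = 31.185 ≈ 31.2 days.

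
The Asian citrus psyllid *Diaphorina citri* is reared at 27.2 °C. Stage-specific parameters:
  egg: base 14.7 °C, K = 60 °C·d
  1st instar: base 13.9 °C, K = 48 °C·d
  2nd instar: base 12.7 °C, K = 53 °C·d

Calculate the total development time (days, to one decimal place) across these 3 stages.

egg: 60 / (27.2 − 14.7) = 60 / 12.5 = 4.800 d.
1st instar: 48 / (27.2 − 13.9) = 48 / 13.3 = 3.609 d.
2nd instar: 53 / (27.2 − 12.7) = 53 / 14.5 = 3.655 d.
Sum = 12.064 ≈ 12.1 days.

12.1 days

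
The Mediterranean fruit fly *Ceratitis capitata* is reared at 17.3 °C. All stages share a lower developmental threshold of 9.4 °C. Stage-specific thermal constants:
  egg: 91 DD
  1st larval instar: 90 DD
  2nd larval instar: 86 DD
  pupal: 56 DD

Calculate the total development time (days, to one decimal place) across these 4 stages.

40.9 days

Daily accumulation at 17.3 °C = 17.3 − 9.4 = 7.9 DD/day.
Total K = 91 + 90 + 86 + 56 = 323 DD.
Total duration = 323 / 7.9 = 40.886 ≈ 40.9 days.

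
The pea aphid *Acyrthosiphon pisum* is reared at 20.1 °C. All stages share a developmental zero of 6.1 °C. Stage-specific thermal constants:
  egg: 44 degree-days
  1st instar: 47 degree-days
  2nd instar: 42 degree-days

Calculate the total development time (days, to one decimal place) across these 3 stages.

9.5 days

Daily accumulation at 20.1 °C = 20.1 − 6.1 = 14.0 DD/day.
Total K = 44 + 47 + 42 = 133 DD.
Total duration = 133 / 14.0 = 9.500 ≈ 9.5 days.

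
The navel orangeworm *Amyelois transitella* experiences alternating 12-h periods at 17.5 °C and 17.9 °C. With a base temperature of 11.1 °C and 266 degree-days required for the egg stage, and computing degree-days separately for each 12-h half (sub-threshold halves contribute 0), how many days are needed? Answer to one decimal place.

40.3 days

Day half: max(0, 17.5 − 11.1) × 0.5 = 6.4 × 0.5 = 3.20 DD.
Night half: max(0, 17.9 − 11.1) × 0.5 = 6.8 × 0.5 = 3.40 DD.
Per 24 h: 6.60 DD/day.
Duration = 266 / 6.60 = 40.303 ≈ 40.3 days.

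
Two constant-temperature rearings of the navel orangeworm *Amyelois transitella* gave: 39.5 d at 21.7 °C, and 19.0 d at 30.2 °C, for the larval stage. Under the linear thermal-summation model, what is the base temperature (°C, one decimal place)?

Linear rate model ⇒ the product D·(T − T_b) is constant across temperatures.
39.5·(21.7 − T_b) = 19.0·(30.2 − T_b)
T_b = (39.5·21.7 − 19.0·30.2) / (39.5 − 19.0) = 283.35 / 20.5 = 13.822 °C ≈ 13.8 °C.

13.8 °C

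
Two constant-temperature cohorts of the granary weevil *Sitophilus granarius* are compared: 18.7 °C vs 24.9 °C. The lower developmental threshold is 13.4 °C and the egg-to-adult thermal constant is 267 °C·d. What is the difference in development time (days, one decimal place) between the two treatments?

27.2 days

At 18.7 °C: 267 / (18.7 − 13.4) = 267 / 5.3 = 50.377 d.
At 24.9 °C: 267 / (24.9 − 13.4) = 267 / 11.5 = 23.217 d.
Difference = |50.377 − 23.217| = 27.160 ≈ 27.2 days.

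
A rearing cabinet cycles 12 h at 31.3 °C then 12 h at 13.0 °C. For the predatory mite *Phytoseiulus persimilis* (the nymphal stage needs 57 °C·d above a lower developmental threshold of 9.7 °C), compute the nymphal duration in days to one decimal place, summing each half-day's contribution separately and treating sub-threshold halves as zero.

Day half: max(0, 31.3 − 9.7) × 0.5 = 21.6 × 0.5 = 10.80 DD.
Night half: max(0, 13.0 − 9.7) × 0.5 = 3.3 × 0.5 = 1.65 DD.
Per 24 h: 12.45 DD/day.
Duration = 57 / 12.45 = 4.578 ≈ 4.6 days.

4.6 days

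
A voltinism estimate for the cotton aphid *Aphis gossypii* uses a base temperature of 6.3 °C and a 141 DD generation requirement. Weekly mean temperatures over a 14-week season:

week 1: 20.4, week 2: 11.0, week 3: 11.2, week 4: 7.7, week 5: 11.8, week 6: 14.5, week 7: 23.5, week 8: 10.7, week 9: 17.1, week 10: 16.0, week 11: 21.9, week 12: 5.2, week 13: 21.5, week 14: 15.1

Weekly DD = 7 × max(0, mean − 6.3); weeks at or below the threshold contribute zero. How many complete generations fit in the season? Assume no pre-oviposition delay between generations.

5 generations

Weekly DD (7 × max(0, T̄ − 6.3)): 98.7, 32.9, 34.3, 9.8, 38.5, 57.4, 120.4, 30.8, 75.6, 67.9, 109.2, 0.0, 106.4, 61.6.
Season total = 843.5 DD.
Complete generations = ⌊843.5 / 141⌋ = 5.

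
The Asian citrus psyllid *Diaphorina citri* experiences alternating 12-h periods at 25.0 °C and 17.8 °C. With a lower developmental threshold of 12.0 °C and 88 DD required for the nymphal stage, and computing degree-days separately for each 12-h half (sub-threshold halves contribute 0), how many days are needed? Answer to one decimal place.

9.4 days

Day half: max(0, 25.0 − 12.0) × 0.5 = 13.0 × 0.5 = 6.50 DD.
Night half: max(0, 17.8 − 12.0) × 0.5 = 5.8 × 0.5 = 2.90 DD.
Per 24 h: 9.40 DD/day.
Duration = 88 / 9.40 = 9.362 ≈ 9.4 days.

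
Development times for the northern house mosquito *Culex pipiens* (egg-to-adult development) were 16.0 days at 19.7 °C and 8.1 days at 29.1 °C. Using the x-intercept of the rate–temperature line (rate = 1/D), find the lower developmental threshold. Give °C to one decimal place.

Under the model K = D·(T − T_b), so D₁·(T₁ − T_b) = D₂·(T₂ − T_b).
16.0·(19.7 − T_b) = 8.1·(29.1 − T_b)
T_b = (16.0·19.7 − 8.1·29.1) / (16.0 − 8.1) = 79.49 / 7.9 = 10.062 °C ≈ 10.1 °C.

10.1 °C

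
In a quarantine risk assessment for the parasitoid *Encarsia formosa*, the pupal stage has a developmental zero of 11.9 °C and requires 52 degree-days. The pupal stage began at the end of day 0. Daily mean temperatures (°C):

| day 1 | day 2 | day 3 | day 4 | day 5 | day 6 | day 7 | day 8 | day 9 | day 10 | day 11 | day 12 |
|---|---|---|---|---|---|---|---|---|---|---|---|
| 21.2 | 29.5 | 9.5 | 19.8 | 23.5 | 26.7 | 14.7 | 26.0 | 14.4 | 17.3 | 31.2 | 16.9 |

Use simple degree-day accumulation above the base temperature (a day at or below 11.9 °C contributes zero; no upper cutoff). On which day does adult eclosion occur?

day 6

Daily DD above 11.9 °C: 9.3, 17.6, 0.0, 7.9, 11.6, 14.8, 2.8, 14.1, 2.5, 5.4, 19.3, 5.0.
Cumulative: 9.3, 26.9, 26.9, 34.8, 46.4, 61.2, 64.0, 78.1, 80.6, 86.0, 105.3, 110.3.
The total first reaches 52 DD on day 6.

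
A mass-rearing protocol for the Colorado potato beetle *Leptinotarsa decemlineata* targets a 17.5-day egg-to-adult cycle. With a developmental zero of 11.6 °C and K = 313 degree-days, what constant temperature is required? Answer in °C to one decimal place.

29.5 °C

Required daily accumulation = 313 / 17.5 = 17.886 DD/day.
T = T_base + 17.886 = 11.6 + 17.886 = 29.486 ≈ 29.5 °C.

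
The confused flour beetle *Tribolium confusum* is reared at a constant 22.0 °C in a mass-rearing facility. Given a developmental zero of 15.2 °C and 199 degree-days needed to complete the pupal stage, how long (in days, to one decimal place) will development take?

29.3 days

Daily accumulation = 22.0 − 15.2 = 6.8 DD/day.
Duration = 199 / 6.8 = 29.265 ≈ 29.3 days.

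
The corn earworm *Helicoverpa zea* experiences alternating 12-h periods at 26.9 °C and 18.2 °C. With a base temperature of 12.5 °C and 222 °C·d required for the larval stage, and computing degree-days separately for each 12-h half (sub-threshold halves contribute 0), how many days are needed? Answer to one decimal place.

Day half: max(0, 26.9 − 12.5) × 0.5 = 14.4 × 0.5 = 7.20 DD.
Night half: max(0, 18.2 − 12.5) × 0.5 = 5.7 × 0.5 = 2.85 DD.
Per 24 h: 10.05 DD/day.
Duration = 222 / 10.05 = 22.090 ≈ 22.1 days.

22.1 days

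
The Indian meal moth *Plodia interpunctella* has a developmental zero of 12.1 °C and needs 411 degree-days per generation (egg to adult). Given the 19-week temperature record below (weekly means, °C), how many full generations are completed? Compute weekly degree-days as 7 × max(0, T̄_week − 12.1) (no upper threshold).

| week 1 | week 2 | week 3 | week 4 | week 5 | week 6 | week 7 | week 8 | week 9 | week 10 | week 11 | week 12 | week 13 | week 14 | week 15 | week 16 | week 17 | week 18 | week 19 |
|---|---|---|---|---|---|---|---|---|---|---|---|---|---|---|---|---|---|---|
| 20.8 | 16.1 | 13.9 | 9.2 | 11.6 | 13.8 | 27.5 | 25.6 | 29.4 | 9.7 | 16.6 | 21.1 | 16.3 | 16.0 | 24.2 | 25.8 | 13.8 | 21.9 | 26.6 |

2 generations

Weekly DD (7 × max(0, T̄ − 12.1)): 60.9, 28.0, 12.6, 0.0, 0.0, 11.9, 107.8, 94.5, 121.1, 0.0, 31.5, 63.0, 29.4, 27.3, 84.7, 95.9, 11.9, 68.6, 101.5.
Season total = 950.6 DD.
Complete generations = ⌊950.6 / 411⌋ = 2.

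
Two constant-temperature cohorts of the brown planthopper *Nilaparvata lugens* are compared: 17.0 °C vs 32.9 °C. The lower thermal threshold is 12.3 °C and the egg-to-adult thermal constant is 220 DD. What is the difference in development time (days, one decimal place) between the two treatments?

36.1 days

At 17.0 °C: 220 / (17.0 − 12.3) = 220 / 4.7 = 46.809 d.
At 32.9 °C: 220 / (32.9 − 12.3) = 220 / 20.6 = 10.680 d.
Difference = |46.809 − 10.680| = 36.129 ≈ 36.1 days.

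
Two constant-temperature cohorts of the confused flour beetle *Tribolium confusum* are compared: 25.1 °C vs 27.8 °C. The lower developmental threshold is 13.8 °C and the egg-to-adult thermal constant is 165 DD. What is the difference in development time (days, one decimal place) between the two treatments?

At 25.1 °C: 165 / (25.1 − 13.8) = 165 / 11.3 = 14.602 d.
At 27.8 °C: 165 / (27.8 − 13.8) = 165 / 14.0 = 11.786 d.
Difference = |14.602 − 11.786| = 2.816 ≈ 2.8 days.

2.8 days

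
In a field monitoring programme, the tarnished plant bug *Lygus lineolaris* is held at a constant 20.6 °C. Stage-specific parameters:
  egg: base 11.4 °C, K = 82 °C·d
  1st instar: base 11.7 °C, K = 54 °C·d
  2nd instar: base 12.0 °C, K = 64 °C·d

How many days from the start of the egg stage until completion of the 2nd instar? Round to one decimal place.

egg: 82 / (20.6 − 11.4) = 82 / 9.2 = 8.913 d.
1st instar: 54 / (20.6 − 11.7) = 54 / 8.9 = 6.067 d.
2nd instar: 64 / (20.6 − 12.0) = 64 / 8.6 = 7.442 d.
Sum = 22.422 ≈ 22.4 days.

22.4 days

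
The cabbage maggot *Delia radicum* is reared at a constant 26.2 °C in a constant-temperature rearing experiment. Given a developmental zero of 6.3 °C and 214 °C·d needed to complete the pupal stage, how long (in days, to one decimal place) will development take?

Daily accumulation = 26.2 − 6.3 = 19.9 DD/day.
Duration = 214 / 19.9 = 10.754 ≈ 10.8 days.

10.8 days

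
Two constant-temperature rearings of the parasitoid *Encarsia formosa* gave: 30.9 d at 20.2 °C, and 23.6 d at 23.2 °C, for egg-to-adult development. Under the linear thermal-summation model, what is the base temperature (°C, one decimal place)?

10.5 °C

Linear rate model ⇒ the product D·(T − T_b) is constant across temperatures.
30.9·(20.2 − T_b) = 23.6·(23.2 − T_b)
T_b = (30.9·20.2 − 23.6·23.2) / (30.9 − 23.6) = 76.66 / 7.3 = 10.501 °C ≈ 10.5 °C.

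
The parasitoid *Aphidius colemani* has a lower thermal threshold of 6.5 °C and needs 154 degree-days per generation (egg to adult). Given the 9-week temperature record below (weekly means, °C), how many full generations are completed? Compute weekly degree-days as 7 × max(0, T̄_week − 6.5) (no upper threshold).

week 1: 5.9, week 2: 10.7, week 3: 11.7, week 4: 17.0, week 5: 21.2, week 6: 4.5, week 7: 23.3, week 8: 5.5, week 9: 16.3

Weekly DD (7 × max(0, T̄ − 6.5)): 0.0, 29.4, 36.4, 73.5, 102.9, 0.0, 117.6, 0.0, 68.6.
Season total = 428.4 DD.
Complete generations = ⌊428.4 / 154⌋ = 2.

2 generations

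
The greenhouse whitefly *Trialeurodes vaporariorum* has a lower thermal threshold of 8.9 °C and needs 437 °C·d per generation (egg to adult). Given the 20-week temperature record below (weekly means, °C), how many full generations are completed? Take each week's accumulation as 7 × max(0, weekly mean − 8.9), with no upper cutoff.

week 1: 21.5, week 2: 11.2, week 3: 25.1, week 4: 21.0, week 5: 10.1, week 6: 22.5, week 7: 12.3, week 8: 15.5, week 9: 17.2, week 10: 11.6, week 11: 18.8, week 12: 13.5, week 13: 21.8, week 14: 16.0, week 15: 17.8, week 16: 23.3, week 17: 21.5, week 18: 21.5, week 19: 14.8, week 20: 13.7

2 generations

Weekly DD (7 × max(0, T̄ − 8.9)): 88.2, 16.1, 113.4, 84.7, 8.4, 95.2, 23.8, 46.2, 58.1, 18.9, 69.3, 32.2, 90.3, 49.7, 62.3, 100.8, 88.2, 88.2, 41.3, 33.6.
Season total = 1208.9 DD.
Complete generations = ⌊1208.9 / 437⌋ = 2.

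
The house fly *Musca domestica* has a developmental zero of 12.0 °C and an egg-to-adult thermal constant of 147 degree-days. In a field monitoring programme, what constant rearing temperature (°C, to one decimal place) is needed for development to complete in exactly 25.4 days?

17.8 °C

Required daily accumulation = 147 / 25.4 = 5.787 DD/day.
T = T_base + 5.787 = 12.0 + 5.787 = 17.787 ≈ 17.8 °C.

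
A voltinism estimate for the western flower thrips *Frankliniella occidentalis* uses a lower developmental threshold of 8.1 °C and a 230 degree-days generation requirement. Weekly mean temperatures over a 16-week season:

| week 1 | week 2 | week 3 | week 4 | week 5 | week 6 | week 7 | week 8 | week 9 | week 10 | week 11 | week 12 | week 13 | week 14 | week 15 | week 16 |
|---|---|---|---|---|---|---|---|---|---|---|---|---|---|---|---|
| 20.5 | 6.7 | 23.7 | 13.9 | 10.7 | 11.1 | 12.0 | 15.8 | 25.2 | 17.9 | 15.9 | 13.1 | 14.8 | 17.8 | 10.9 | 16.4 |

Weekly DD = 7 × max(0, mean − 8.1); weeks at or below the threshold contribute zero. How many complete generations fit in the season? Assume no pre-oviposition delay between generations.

3 generations

Weekly DD (7 × max(0, T̄ − 8.1)): 86.8, 0.0, 109.2, 40.6, 18.2, 21.0, 27.3, 53.9, 119.7, 68.6, 54.6, 35.0, 46.9, 67.9, 19.6, 58.1.
Season total = 827.4 DD.
Complete generations = ⌊827.4 / 230⌋ = 3.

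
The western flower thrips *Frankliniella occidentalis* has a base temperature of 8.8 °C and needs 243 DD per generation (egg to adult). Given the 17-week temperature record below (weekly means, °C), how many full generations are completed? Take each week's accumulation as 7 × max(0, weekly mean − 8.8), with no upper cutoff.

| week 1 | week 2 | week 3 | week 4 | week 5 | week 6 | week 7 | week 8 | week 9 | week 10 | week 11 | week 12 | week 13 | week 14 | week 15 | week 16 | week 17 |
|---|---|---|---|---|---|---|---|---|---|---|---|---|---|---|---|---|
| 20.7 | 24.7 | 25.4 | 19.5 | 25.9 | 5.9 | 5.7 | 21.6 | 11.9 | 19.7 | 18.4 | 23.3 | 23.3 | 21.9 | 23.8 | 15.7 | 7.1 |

Weekly DD (7 × max(0, T̄ − 8.8)): 83.3, 111.3, 116.2, 74.9, 119.7, 0.0, 0.0, 89.6, 21.7, 76.3, 67.2, 101.5, 101.5, 91.7, 105.0, 48.3, 0.0.
Season total = 1208.2 DD.
Complete generations = ⌊1208.2 / 243⌋ = 4.

4 generations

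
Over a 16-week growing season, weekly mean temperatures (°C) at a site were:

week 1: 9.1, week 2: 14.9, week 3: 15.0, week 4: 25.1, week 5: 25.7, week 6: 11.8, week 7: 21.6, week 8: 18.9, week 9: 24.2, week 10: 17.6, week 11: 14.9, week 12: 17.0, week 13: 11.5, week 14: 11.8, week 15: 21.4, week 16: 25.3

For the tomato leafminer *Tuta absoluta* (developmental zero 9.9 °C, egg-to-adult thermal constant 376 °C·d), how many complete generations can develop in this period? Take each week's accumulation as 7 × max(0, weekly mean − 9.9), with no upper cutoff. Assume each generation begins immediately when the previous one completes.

2 generations

Weekly DD (7 × max(0, T̄ − 9.9)): 0.0, 35.0, 35.7, 106.4, 110.6, 13.3, 81.9, 63.0, 100.1, 53.9, 35.0, 49.7, 11.2, 13.3, 80.5, 107.8.
Season total = 897.4 DD.
Complete generations = ⌊897.4 / 376⌋ = 2.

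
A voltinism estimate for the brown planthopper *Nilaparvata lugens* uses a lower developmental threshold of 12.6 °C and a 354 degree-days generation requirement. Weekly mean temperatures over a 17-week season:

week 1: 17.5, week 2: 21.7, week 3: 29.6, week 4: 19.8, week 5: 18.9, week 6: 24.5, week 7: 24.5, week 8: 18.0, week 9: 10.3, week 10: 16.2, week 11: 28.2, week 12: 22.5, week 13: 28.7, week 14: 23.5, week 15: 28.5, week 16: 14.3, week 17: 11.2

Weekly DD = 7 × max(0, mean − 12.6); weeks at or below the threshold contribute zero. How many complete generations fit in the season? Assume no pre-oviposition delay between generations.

Weekly DD (7 × max(0, T̄ − 12.6)): 34.3, 63.7, 119.0, 50.4, 44.1, 83.3, 83.3, 37.8, 0.0, 25.2, 109.2, 69.3, 112.7, 76.3, 111.3, 11.9, 0.0.
Season total = 1031.8 DD.
Complete generations = ⌊1031.8 / 354⌋ = 2.

2 generations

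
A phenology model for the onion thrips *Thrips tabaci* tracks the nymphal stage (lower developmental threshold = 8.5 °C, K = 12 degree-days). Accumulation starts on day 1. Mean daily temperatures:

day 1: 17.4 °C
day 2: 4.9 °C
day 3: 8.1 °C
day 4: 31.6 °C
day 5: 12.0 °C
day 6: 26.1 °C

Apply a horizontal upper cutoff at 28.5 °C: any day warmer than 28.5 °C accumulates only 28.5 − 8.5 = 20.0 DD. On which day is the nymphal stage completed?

Daily DD above 8.5 °C (capped at 20.0): 8.9, 0.0, 0.0, 20.0, 3.5, 17.6.
Cumulative: 8.9, 8.9, 8.9, 28.9, 32.4, 50.0.
The total first reaches 12 DD on day 4.

day 4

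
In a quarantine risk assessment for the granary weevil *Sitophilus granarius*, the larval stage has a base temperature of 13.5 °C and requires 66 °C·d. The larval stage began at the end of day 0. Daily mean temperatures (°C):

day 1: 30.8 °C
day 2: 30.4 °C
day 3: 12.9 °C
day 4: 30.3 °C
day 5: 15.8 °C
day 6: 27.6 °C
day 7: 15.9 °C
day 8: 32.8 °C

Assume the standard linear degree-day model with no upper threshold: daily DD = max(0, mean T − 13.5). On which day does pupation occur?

day 6

Daily DD above 13.5 °C: 17.3, 16.9, 0.0, 16.8, 2.3, 14.1, 2.4, 19.3.
Cumulative: 17.3, 34.2, 34.2, 51.0, 53.3, 67.4, 69.8, 89.1.
The total first reaches 66 DD on day 6.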